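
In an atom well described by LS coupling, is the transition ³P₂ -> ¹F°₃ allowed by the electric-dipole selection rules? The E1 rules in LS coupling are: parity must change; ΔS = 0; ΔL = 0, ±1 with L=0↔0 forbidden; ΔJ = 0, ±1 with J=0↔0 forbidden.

forbidden

Parity must change: even → odd — ✓.
ΔS = 0: S: 1 → 0 — ✗.
ΔL = 0, ±1 (not L=0↔0): L: 1 → 3, ΔL = +2 — ✗.
ΔJ = 0, ±1 (not J=0↔0): J: 2 → 3, ΔJ = +1 — ✓.
Rule(s) violated: ΔS, ΔL.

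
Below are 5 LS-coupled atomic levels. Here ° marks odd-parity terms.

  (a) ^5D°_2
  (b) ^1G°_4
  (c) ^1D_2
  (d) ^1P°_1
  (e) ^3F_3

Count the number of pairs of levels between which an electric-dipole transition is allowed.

(a)–(b): forbidden (parity, ΔS, ΔL, ΔJ).
(a)–(c): forbidden (ΔS).
(a)–(d): forbidden (parity, ΔS).
(a)–(e): forbidden (ΔS).
(b)–(c): forbidden (ΔL, ΔJ).
(b)–(d): forbidden (parity, ΔL, ΔJ).
(b)–(e): forbidden (ΔS).
(c)–(d): allowed.
(c)–(e): forbidden (parity, ΔS).
(d)–(e): forbidden (ΔS, ΔL, ΔJ).
Allowed pairs: 1 of 10.

1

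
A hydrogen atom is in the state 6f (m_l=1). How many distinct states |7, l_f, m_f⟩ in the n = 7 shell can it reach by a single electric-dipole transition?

6

E1 requires Δl = ±1, so l_f ∈ {2, 4}; with 0 ≤ l_f ≤ n_f−1 = 6, the allowed l_f values are {2, 4}.
For l_f = 2: m_f ∈ {m_i−1, m_i, m_i+1} ∩ [−2, 2] = {0, 1, 2} → 3 states.
For l_f = 4: m_f ∈ {m_i−1, m_i, m_i+1} ∩ [−4, 4] = {0, 1, 2} → 3 states.
Total: 6.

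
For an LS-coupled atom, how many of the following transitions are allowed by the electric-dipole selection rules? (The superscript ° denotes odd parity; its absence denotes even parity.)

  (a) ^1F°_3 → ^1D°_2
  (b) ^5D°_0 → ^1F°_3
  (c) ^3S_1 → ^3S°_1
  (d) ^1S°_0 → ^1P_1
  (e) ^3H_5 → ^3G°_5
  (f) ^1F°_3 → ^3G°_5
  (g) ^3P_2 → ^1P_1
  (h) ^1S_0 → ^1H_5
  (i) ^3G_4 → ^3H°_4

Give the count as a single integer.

3

(a) forbidden (parity fails)
(b) forbidden (parity, ΔS, ΔJ fail)
(c) forbidden (ΔL fails)
(d) allowed
(e) allowed
(f) forbidden (parity, ΔS, ΔJ fail)
(g) forbidden (parity, ΔS fail)
(h) forbidden (parity, ΔL, ΔJ fail)
(i) allowed
Total allowed: 3 of 9.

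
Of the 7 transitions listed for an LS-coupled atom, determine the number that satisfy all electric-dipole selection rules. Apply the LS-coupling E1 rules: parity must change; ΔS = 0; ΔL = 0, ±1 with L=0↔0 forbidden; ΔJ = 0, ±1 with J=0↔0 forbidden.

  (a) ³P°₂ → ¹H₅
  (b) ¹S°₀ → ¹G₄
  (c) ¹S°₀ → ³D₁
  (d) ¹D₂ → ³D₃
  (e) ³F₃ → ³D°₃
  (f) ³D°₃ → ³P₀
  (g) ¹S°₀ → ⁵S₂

1

(a) forbidden (ΔS, ΔL, ΔJ fail)
(b) forbidden (ΔL, ΔJ fail)
(c) forbidden (ΔS, ΔL fail)
(d) forbidden (parity, ΔS fail)
(e) allowed
(f) forbidden (ΔJ fails)
(g) forbidden (ΔS, ΔL, ΔJ fail)
Total allowed: 1 of 7.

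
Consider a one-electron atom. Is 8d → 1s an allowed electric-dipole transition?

forbidden

Initial l = 2, final l = 0, so Δl = -2. E1 requires Δl = ±1: violated.
The transition is electric-dipole forbidden.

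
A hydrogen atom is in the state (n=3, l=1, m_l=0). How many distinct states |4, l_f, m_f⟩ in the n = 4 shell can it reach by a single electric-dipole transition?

4

E1 requires Δl = ±1, so l_f ∈ {0, 2}; with 0 ≤ l_f ≤ n_f−1 = 3, the allowed l_f values are {0, 2}.
For l_f = 0: m_f ∈ {m_i−1, m_i, m_i+1} ∩ [−0, 0] = {0} → 1 state.
For l_f = 2: m_f ∈ {m_i−1, m_i, m_i+1} ∩ [−2, 2] = {-1, 0, 1} → 3 states.
Total: 4.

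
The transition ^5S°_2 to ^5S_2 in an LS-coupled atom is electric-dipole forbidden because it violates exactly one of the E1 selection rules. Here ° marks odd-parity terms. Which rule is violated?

Initial level: S=2, L=0, J=2, parity odd. Final level: S=2, L=0, J=2, parity even.
ΔS = 0: S: 2 → 2 — ok.
ΔL = 0, ±1 (not L=0↔0): L: 0 → 0, ΔL = +0 — fails.
ΔJ = 0, ±1 (not J=0↔0): J: 2 → 2, ΔJ = +0 — ok.
Parity must change: odd → even — ok.

the L=0 ↔ L=0 exclusion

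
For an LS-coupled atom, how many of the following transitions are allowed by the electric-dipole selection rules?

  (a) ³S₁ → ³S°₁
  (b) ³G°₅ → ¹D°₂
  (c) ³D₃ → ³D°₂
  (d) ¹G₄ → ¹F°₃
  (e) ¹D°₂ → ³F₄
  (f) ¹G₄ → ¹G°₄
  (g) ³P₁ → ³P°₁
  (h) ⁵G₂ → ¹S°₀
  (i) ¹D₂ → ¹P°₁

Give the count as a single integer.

5

(a) forbidden (ΔL fails)
(b) forbidden (parity, ΔS, ΔL, ΔJ fail)
(c) allowed
(d) allowed
(e) forbidden (ΔS, ΔJ fail)
(f) allowed
(g) allowed
(h) forbidden (ΔS, ΔL, ΔJ fail)
(i) allowed
Total allowed: 5 of 9.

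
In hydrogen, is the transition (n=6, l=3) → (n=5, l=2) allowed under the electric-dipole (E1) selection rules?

l: 3 → 2 (Δl = -1). Δl = ±1 satisfied.
All E1 selection rules are satisfied.

allowed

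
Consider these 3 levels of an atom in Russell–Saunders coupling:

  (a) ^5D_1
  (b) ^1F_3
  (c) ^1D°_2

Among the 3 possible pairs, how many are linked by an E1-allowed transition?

1

(a)–(b): forbidden (parity, ΔS, ΔJ).
(a)–(c): forbidden (ΔS).
(b)–(c): allowed.
Allowed pairs: 1 of 3.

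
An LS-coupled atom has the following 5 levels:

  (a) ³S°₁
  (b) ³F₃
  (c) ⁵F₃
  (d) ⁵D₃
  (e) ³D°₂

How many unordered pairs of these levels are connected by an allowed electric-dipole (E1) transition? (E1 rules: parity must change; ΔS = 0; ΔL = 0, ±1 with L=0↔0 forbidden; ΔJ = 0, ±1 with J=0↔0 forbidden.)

(a)–(b): forbidden (ΔL, ΔJ).
(a)–(c): forbidden (ΔS, ΔL, ΔJ).
(a)–(d): forbidden (ΔS, ΔL, ΔJ).
(a)–(e): forbidden (parity, ΔL).
(b)–(c): forbidden (parity, ΔS).
(b)–(d): forbidden (parity, ΔS).
(b)–(e): allowed.
(c)–(d): forbidden (parity).
(c)–(e): forbidden (ΔS).
(d)–(e): forbidden (ΔS).
Allowed pairs: 1 of 10.

1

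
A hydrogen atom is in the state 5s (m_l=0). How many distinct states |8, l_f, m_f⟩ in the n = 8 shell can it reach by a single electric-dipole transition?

3

E1 requires Δl = ±1, so l_f ∈ {-1, 1}; with 0 ≤ l_f ≤ n_f−1 = 7, the allowed l_f values are {1}.
For l_f = 1: m_f ∈ {m_i−1, m_i, m_i+1} ∩ [−1, 1] = {-1, 0, 1} → 3 states.
Total: 3.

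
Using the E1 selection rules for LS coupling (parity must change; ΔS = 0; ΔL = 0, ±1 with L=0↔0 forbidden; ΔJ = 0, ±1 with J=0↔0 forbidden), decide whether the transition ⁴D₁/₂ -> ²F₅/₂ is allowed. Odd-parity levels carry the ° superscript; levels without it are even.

forbidden

Initial level: S=3/2, L=2, J=1/2, parity even. Final level: S=1/2, L=3, J=5/2, parity even.
ΔJ = 0, ±1 (not J=0↔0): J: 1/2 → 5/2, ΔJ = +2 — violated.
Parity must change: even → even — violated.
ΔS = 0: S: 3/2 → 1/2 — violated.
ΔL = 0, ±1 (not L=0↔0): L: 2 → 3, ΔL = +1 — satisfied.
Rule(s) violated: parity, ΔS, ΔJ.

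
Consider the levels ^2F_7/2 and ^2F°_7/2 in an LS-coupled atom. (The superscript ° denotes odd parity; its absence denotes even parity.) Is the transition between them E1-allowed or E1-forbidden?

Parity must change: even → odd — ✓.
ΔL = 0, ±1 (not L=0↔0): L: 3 → 3, ΔL = +0 — ✓.
ΔS = 0: S: 1/2 → 1/2 — ✓.
ΔJ = 0, ±1 (not J=0↔0): J: 7/2 → 7/2, ΔJ = +0 — ✓.
All four E1 rules are satisfied.

allowed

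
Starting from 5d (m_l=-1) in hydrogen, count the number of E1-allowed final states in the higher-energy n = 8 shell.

5

E1 requires Δl = ±1, so l_f ∈ {1, 3}; with 0 ≤ l_f ≤ n_f−1 = 7, the allowed l_f values are {1, 3}.
For l_f = 1: m_f ∈ {m_i−1, m_i, m_i+1} ∩ [−1, 1] = {-1, 0} → 2 states.
For l_f = 3: m_f ∈ {m_i−1, m_i, m_i+1} ∩ [−3, 3] = {-2, -1, 0} → 3 states.
Total: 5.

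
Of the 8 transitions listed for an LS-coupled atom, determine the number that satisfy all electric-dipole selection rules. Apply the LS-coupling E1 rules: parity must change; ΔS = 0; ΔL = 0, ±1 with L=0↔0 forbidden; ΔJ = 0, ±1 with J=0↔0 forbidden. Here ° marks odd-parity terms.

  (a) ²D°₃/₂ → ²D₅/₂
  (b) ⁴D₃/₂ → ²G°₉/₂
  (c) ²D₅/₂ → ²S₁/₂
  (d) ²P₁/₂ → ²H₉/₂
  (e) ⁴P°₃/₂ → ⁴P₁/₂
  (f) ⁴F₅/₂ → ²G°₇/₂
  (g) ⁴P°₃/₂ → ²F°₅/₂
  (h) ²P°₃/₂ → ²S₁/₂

3

(a) allowed
(b) forbidden (ΔS, ΔL, ΔJ fail)
(c) forbidden (parity, ΔL, ΔJ fail)
(d) forbidden (parity, ΔL, ΔJ fail)
(e) allowed
(f) forbidden (ΔS fails)
(g) forbidden (parity, ΔS, ΔL fail)
(h) allowed
Total allowed: 3 of 8.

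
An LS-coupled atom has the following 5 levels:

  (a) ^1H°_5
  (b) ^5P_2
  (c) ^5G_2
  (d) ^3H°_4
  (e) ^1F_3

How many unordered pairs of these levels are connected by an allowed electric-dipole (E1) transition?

0

(a)–(b): forbidden (ΔS, ΔL, ΔJ).
(a)–(c): forbidden (ΔS, ΔJ).
(a)–(d): forbidden (parity, ΔS).
(a)–(e): forbidden (ΔL, ΔJ).
(b)–(c): forbidden (parity, ΔL).
(b)–(d): forbidden (ΔS, ΔL, ΔJ).
(b)–(e): forbidden (parity, ΔS, ΔL).
(c)–(d): forbidden (ΔS, ΔJ).
(c)–(e): forbidden (parity, ΔS).
(d)–(e): forbidden (ΔS, ΔL).
Allowed pairs: 0 of 10.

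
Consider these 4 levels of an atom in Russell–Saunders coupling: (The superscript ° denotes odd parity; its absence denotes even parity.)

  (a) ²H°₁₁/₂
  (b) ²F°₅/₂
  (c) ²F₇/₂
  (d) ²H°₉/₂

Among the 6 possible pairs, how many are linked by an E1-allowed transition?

1

(a)–(b): forbidden (parity, ΔL, ΔJ).
(a)–(c): forbidden (ΔL, ΔJ).
(a)–(d): forbidden (parity).
(b)–(c): allowed.
(b)–(d): forbidden (parity, ΔL, ΔJ).
(c)–(d): forbidden (ΔL).
Allowed pairs: 1 of 6.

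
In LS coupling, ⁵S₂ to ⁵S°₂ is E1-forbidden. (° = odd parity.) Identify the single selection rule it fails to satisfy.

the L=0 ↔ L=0 exclusion

Initial level: S=2, L=0, J=2, parity even. Final level: S=2, L=0, J=2, parity odd.
Parity must change: even → odd — satisfied.
ΔS = 0: S: 2 → 2 — satisfied.
ΔL = 0, ±1 (not L=0↔0): L: 0 → 0, ΔL = +0 — violated.
ΔJ = 0, ±1 (not J=0↔0): J: 2 → 2, ΔJ = +0 — satisfied.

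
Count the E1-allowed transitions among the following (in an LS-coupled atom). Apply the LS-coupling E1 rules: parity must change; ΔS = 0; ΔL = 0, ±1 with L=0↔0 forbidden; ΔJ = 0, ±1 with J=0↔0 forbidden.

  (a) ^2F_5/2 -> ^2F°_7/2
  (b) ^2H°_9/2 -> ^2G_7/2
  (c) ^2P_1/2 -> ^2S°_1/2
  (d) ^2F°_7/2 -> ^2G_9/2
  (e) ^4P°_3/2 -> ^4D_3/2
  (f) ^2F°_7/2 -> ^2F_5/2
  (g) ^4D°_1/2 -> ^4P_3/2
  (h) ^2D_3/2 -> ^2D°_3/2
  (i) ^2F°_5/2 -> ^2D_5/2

(a) allowed
(b) allowed
(c) allowed
(d) allowed
(e) allowed
(f) allowed
(g) allowed
(h) allowed
(i) allowed
Total allowed: 9 of 9.

9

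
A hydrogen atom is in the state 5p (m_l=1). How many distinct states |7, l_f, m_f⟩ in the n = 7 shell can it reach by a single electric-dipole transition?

E1 requires Δl = ±1, so l_f ∈ {0, 2}; with 0 ≤ l_f ≤ n_f−1 = 6, the allowed l_f values are {0, 2}.
For l_f = 0: m_f ∈ {m_i−1, m_i, m_i+1} ∩ [−0, 0] = {0} → 1 state.
For l_f = 2: m_f ∈ {m_i−1, m_i, m_i+1} ∩ [−2, 2] = {0, 1, 2} → 3 states.
Total: 4.

4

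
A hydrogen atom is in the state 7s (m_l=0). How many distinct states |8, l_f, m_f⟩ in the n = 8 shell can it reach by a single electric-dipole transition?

E1 requires Δl = ±1, so l_f ∈ {-1, 1}; with 0 ≤ l_f ≤ n_f−1 = 7, the allowed l_f values are {1}.
For l_f = 1: m_f ∈ {m_i−1, m_i, m_i+1} ∩ [−1, 1] = {-1, 0, 1} → 3 states.
Total: 3.

3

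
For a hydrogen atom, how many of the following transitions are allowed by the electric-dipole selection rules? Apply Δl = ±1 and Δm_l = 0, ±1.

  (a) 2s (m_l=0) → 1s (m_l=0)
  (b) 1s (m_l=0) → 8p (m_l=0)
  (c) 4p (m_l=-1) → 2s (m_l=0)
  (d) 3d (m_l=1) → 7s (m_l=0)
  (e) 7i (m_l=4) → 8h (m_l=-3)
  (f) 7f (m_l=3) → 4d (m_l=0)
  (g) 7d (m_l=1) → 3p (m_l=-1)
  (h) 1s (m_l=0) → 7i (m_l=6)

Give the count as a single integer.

2

(a) forbidden — Δl = +0 (E1 requires Δl = ±1)
(b) allowed
(c) allowed
(d) forbidden — Δl = -2 (E1 requires Δl = ±1)
(e) forbidden — Δm_l = -7 (E1 requires Δm_l = 0, ±1)
(f) forbidden — Δm_l = -3 (E1 requires Δm_l = 0, ±1)
(g) forbidden — Δm_l = -2 (E1 requires Δm_l = 0, ±1)
(h) forbidden — Δl = +6 (E1 requires Δl = ±1); Δm_l = +6 (E1 requires Δm_l = 0, ±1)
Total allowed: 2 of 8.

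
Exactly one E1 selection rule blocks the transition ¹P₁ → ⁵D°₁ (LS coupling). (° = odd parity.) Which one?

the ΔS = 0 rule

Parity must change: even → odd — passes.
ΔS = 0: S: 0 → 2 — fails.
ΔL = 0, ±1 (not L=0↔0): L: 1 → 2, ΔL = +1 — passes.
ΔJ = 0, ±1 (not J=0↔0): J: 1 → 1, ΔJ = +0 — passes.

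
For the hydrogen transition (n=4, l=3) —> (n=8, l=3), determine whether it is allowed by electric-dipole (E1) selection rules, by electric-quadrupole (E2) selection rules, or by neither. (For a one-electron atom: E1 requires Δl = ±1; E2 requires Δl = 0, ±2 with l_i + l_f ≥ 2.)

E2

Δl = 3 − 3 = +0; l_i + l_f = 6.
E1 (Δl = ±1): not satisfied.
E2 (Δl = 0,±2, l_i+l_f ≥ 2): satisfied.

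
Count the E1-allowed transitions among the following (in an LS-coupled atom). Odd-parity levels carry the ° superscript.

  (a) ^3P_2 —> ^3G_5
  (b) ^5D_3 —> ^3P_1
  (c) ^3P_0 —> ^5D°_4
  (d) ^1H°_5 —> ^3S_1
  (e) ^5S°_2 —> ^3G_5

0

(a) forbidden (parity, ΔL, ΔJ fail)
(b) forbidden (parity, ΔS, ΔJ fail)
(c) forbidden (ΔS, ΔJ fail)
(d) forbidden (ΔS, ΔL, ΔJ fail)
(e) forbidden (ΔS, ΔL, ΔJ fail)
Total allowed: 0 of 5.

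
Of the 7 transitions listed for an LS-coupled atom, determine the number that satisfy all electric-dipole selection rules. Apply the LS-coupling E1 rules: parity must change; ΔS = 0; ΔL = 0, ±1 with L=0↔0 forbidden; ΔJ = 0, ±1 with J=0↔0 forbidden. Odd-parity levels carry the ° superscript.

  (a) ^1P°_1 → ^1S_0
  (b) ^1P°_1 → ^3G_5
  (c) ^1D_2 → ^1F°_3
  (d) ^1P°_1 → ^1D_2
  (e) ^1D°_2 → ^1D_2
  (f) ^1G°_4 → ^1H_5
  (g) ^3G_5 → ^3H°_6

(a) allowed
(b) forbidden (ΔS, ΔL, ΔJ fail)
(c) allowed
(d) allowed
(e) allowed
(f) allowed
(g) allowed
Total allowed: 6 of 7.

6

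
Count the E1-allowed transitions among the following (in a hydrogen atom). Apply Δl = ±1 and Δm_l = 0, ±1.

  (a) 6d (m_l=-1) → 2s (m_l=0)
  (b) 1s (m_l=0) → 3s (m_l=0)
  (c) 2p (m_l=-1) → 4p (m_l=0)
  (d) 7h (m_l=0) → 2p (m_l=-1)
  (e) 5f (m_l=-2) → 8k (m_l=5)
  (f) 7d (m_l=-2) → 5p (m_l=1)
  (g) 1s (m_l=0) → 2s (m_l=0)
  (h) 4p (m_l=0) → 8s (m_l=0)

1

(a) forbidden — Δl = -2 (E1 requires Δl = ±1)
(b) forbidden — Δl = +0 (E1 requires Δl = ±1)
(c) forbidden — Δl = +0 (E1 requires Δl = ±1)
(d) forbidden — Δl = -4 (E1 requires Δl = ±1)
(e) forbidden — Δl = +4 (E1 requires Δl = ±1); Δm_l = +7 (E1 requires Δm_l = 0, ±1)
(f) forbidden — Δm_l = +3 (E1 requires Δm_l = 0, ±1)
(g) forbidden — Δl = +0 (E1 requires Δl = ±1)
(h) allowed
Total allowed: 1 of 8.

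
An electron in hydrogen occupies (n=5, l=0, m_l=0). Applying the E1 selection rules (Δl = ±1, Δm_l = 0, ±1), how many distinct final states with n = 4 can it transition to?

E1 requires Δl = ±1, so l_f ∈ {-1, 1}; with 0 ≤ l_f ≤ n_f−1 = 3, the allowed l_f values are {1}.
For l_f = 1: m_f ∈ {m_i−1, m_i, m_i+1} ∩ [−1, 1] = {-1, 0, 1} → 3 states.
Total: 3.

3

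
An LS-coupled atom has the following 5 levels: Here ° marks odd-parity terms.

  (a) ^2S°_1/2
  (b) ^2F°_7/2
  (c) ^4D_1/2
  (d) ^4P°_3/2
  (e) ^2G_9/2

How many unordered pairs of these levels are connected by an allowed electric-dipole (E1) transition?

2

(a)–(b): forbidden (parity, ΔL, ΔJ).
(a)–(c): forbidden (ΔS, ΔL).
(a)–(d): forbidden (parity, ΔS).
(a)–(e): forbidden (ΔL, ΔJ).
(b)–(c): forbidden (ΔS, ΔJ).
(b)–(d): forbidden (parity, ΔS, ΔL, ΔJ).
(b)–(e): allowed.
(c)–(d): allowed.
(c)–(e): forbidden (parity, ΔS, ΔL, ΔJ).
(d)–(e): forbidden (ΔS, ΔL, ΔJ).
Allowed pairs: 2 of 10.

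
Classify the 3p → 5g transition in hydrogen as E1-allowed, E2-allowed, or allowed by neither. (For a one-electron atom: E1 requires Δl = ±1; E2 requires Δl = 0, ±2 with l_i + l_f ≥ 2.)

neither

Δl = 4 − 1 = +3; l_i + l_f = 5.
E1 (Δl = ±1): not satisfied.
E2 (Δl = 0,±2, l_i+l_f ≥ 2): not satisfied.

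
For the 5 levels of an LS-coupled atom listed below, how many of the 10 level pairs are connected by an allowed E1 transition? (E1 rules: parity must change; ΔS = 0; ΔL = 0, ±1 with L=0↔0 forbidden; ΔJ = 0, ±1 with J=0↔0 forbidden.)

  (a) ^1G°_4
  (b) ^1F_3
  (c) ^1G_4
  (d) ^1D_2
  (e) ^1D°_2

(a)–(b): allowed.
(a)–(c): allowed.
(a)–(d): forbidden (ΔL, ΔJ).
(a)–(e): forbidden (parity, ΔL, ΔJ).
(b)–(c): forbidden (parity).
(b)–(d): forbidden (parity).
(b)–(e): allowed.
(c)–(d): forbidden (parity, ΔL, ΔJ).
(c)–(e): forbidden (ΔL, ΔJ).
(d)–(e): allowed.
Allowed pairs: 4 of 10.

4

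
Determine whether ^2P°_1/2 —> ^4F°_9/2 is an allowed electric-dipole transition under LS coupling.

Parity must change: odd → odd — violated.
ΔS = 0: S: 1/2 → 3/2 — violated.
ΔL = 0, ±1 (not L=0↔0): L: 1 → 3, ΔL = +2 — violated.
ΔJ = 0, ±1 (not J=0↔0): J: 1/2 → 9/2, ΔJ = +4 — violated.
Rule(s) violated: parity, ΔS, ΔL, ΔJ.

forbidden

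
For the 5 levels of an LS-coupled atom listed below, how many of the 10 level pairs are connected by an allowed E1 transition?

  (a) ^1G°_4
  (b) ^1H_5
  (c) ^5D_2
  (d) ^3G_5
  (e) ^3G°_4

(a)–(b): allowed.
(a)–(c): forbidden (ΔS, ΔL, ΔJ).
(a)–(d): forbidden (ΔS).
(a)–(e): forbidden (parity, ΔS).
(b)–(c): forbidden (parity, ΔS, ΔL, ΔJ).
(b)–(d): forbidden (parity, ΔS).
(b)–(e): forbidden (ΔS).
(c)–(d): forbidden (parity, ΔS, ΔL, ΔJ).
(c)–(e): forbidden (ΔS, ΔL, ΔJ).
(d)–(e): allowed.
Allowed pairs: 2 of 10.

2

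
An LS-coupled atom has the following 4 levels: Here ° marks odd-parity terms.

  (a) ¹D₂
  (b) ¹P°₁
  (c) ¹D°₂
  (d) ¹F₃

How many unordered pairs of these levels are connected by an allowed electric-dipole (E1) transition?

(a)–(b): allowed.
(a)–(c): allowed.
(a)–(d): forbidden (parity).
(b)–(c): forbidden (parity).
(b)–(d): forbidden (ΔL, ΔJ).
(c)–(d): allowed.
Allowed pairs: 3 of 6.

3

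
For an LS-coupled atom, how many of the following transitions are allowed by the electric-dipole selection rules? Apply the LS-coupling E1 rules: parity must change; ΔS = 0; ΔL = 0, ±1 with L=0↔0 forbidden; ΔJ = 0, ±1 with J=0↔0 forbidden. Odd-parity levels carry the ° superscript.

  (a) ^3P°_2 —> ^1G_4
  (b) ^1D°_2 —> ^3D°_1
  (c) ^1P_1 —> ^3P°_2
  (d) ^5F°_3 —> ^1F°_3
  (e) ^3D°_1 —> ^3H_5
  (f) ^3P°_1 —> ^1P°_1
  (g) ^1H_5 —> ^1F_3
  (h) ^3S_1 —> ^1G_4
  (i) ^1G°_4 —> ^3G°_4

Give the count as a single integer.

(a) forbidden (ΔS, ΔL, ΔJ fail)
(b) forbidden (parity, ΔS fail)
(c) forbidden (ΔS fails)
(d) forbidden (parity, ΔS fail)
(e) forbidden (ΔL, ΔJ fail)
(f) forbidden (parity, ΔS fail)
(g) forbidden (parity, ΔL, ΔJ fail)
(h) forbidden (parity, ΔS, ΔL, ΔJ fail)
(i) forbidden (parity, ΔS fail)
Total allowed: 0 of 9.

0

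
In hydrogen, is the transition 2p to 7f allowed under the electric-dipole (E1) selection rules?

forbidden

Δl = 3 − 1 = +2; the E1 rule Δl = ±1 is fails.
The transition is electric-dipole forbidden.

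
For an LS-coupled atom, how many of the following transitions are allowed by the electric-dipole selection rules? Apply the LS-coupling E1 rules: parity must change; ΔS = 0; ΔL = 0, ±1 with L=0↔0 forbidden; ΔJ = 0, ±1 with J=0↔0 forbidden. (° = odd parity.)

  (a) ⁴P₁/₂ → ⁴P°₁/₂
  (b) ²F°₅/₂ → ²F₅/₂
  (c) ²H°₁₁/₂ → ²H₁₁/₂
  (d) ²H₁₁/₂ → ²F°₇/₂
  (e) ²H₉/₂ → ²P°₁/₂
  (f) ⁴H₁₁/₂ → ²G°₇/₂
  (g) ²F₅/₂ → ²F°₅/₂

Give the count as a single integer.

4

(a) allowed
(b) allowed
(c) allowed
(d) forbidden (ΔL, ΔJ fail)
(e) forbidden (ΔL, ΔJ fail)
(f) forbidden (ΔS, ΔJ fail)
(g) allowed
Total allowed: 4 of 7.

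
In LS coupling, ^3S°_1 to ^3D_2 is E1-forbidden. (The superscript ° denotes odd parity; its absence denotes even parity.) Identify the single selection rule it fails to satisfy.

the ΔL = 0, ±1 rule

Reading off the term symbols: S 1→1, L 0→2, J 1→2, parity odd→even.
Parity must change: odd → even — ok.
ΔS = 0: S: 1 → 1 — ok.
ΔL = 0, ±1 (not L=0↔0): L: 0 → 2, ΔL = +2 — fails.
ΔJ = 0, ±1 (not J=0↔0): J: 1 → 2, ΔJ = +1 — ok.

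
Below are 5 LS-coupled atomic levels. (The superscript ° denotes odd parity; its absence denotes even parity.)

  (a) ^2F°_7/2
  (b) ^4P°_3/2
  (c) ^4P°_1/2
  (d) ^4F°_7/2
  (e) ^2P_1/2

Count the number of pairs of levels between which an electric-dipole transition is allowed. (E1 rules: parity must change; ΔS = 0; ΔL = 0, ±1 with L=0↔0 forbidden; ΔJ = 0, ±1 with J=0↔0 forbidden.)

0

(a)–(b): forbidden (parity, ΔS, ΔL, ΔJ).
(a)–(c): forbidden (parity, ΔS, ΔL, ΔJ).
(a)–(d): forbidden (parity, ΔS).
(a)–(e): forbidden (ΔL, ΔJ).
(b)–(c): forbidden (parity).
(b)–(d): forbidden (parity, ΔL, ΔJ).
(b)–(e): forbidden (ΔS).
(c)–(d): forbidden (parity, ΔL, ΔJ).
(c)–(e): forbidden (ΔS).
(d)–(e): forbidden (ΔS, ΔL, ΔJ).
Allowed pairs: 0 of 10.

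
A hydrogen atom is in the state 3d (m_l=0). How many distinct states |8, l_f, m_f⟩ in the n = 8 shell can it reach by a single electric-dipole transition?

E1 requires Δl = ±1, so l_f ∈ {1, 3}; with 0 ≤ l_f ≤ n_f−1 = 7, the allowed l_f values are {1, 3}.
For l_f = 1: m_f ∈ {m_i−1, m_i, m_i+1} ∩ [−1, 1] = {-1, 0, 1} → 3 states.
For l_f = 3: m_f ∈ {m_i−1, m_i, m_i+1} ∩ [−3, 3] = {-1, 0, 1} → 3 states.
Total: 6.

6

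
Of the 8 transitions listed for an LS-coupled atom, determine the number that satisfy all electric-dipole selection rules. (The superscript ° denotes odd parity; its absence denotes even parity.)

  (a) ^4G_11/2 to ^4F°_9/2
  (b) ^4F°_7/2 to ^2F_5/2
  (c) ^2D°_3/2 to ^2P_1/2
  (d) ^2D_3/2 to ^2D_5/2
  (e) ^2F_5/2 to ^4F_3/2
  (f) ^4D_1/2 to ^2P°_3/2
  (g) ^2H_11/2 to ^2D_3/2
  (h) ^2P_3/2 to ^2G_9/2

(a) allowed
(b) forbidden (ΔS fails)
(c) allowed
(d) forbidden (parity fails)
(e) forbidden (parity, ΔS fail)
(f) forbidden (ΔS fails)
(g) forbidden (parity, ΔL, ΔJ fail)
(h) forbidden (parity, ΔL, ΔJ fail)
Total allowed: 2 of 8.

2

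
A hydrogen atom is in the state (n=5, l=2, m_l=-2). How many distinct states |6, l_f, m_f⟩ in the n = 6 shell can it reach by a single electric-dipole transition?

4

E1 requires Δl = ±1, so l_f ∈ {1, 3}; with 0 ≤ l_f ≤ n_f−1 = 5, the allowed l_f values are {1, 3}.
For l_f = 1: m_f ∈ {m_i−1, m_i, m_i+1} ∩ [−1, 1] = {-1} → 1 state.
For l_f = 3: m_f ∈ {m_i−1, m_i, m_i+1} ∩ [−3, 3] = {-3, -2, -1} → 3 states.
Total: 4.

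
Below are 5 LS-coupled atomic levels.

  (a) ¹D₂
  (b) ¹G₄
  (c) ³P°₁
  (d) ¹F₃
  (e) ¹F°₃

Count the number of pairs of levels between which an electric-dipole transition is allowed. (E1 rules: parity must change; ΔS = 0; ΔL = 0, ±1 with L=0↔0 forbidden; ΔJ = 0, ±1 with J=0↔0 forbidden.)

(a)–(b): forbidden (parity, ΔL, ΔJ).
(a)–(c): forbidden (ΔS).
(a)–(d): forbidden (parity).
(a)–(e): allowed.
(b)–(c): forbidden (ΔS, ΔL, ΔJ).
(b)–(d): forbidden (parity).
(b)–(e): allowed.
(c)–(d): forbidden (ΔS, ΔL, ΔJ).
(c)–(e): forbidden (parity, ΔS, ΔL, ΔJ).
(d)–(e): allowed.
Allowed pairs: 3 of 10.

3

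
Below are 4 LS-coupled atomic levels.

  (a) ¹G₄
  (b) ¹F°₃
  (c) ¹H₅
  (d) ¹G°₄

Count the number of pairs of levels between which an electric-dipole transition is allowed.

(a)–(b): allowed.
(a)–(c): forbidden (parity).
(a)–(d): allowed.
(b)–(c): forbidden (ΔL, ΔJ).
(b)–(d): forbidden (parity).
(c)–(d): allowed.
Allowed pairs: 3 of 6.

3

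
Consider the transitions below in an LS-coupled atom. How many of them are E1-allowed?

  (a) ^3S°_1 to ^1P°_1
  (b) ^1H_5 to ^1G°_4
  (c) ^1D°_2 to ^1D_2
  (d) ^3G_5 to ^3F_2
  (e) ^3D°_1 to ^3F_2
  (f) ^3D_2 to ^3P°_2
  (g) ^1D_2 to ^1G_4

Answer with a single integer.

(a) forbidden (parity, ΔS fail)
(b) allowed
(c) allowed
(d) forbidden (parity, ΔJ fail)
(e) allowed
(f) allowed
(g) forbidden (parity, ΔL, ΔJ fail)
Total allowed: 4 of 7.

4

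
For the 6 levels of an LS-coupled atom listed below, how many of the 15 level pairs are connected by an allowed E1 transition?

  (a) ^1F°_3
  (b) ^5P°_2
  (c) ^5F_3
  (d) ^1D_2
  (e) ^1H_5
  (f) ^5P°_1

(a)–(b): forbidden (parity, ΔS, ΔL).
(a)–(c): forbidden (ΔS).
(a)–(d): allowed.
(a)–(e): forbidden (ΔL, ΔJ).
(a)–(f): forbidden (parity, ΔS, ΔL, ΔJ).
(b)–(c): forbidden (ΔL).
(b)–(d): forbidden (ΔS).
(b)–(e): forbidden (ΔS, ΔL, ΔJ).
(b)–(f): forbidden (parity).
(c)–(d): forbidden (parity, ΔS).
(c)–(e): forbidden (parity, ΔS, ΔL, ΔJ).
(c)–(f): forbidden (ΔL, ΔJ).
(d)–(e): forbidden (parity, ΔL, ΔJ).
(d)–(f): forbidden (ΔS).
(e)–(f): forbidden (ΔS, ΔL, ΔJ).
Allowed pairs: 1 of 15.

1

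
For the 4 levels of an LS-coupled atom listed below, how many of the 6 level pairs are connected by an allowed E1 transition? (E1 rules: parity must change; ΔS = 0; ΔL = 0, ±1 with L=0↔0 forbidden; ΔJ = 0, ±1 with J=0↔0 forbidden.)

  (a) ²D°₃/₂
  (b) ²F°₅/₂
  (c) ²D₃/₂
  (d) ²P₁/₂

3

(a)–(b): forbidden (parity).
(a)–(c): allowed.
(a)–(d): allowed.
(b)–(c): allowed.
(b)–(d): forbidden (ΔL, ΔJ).
(c)–(d): forbidden (parity).
Allowed pairs: 3 of 6.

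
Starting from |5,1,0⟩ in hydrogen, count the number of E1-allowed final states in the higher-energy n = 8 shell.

4

E1 requires Δl = ±1, so l_f ∈ {0, 2}; with 0 ≤ l_f ≤ n_f−1 = 7, the allowed l_f values are {0, 2}.
For l_f = 0: m_f ∈ {m_i−1, m_i, m_i+1} ∩ [−0, 0] = {0} → 1 state.
For l_f = 2: m_f ∈ {m_i−1, m_i, m_i+1} ∩ [−2, 2] = {-1, 0, 1} → 3 states.
Total: 4.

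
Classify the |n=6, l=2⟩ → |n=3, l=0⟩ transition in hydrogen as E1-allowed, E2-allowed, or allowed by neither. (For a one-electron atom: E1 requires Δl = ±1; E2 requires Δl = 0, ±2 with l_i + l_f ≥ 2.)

E2

Δl = 0 − 2 = -2; l_i + l_f = 2.
E1 (Δl = ±1): not satisfied.
E2 (Δl = 0,±2, l_i+l_f ≥ 2): satisfied.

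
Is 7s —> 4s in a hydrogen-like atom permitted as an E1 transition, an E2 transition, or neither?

neither

Δl = 0 − 0 = +0; l_i + l_f = 0.
E1 (Δl = ±1): not satisfied.
E2 (Δl = 0,±2, l_i+l_f ≥ 2): not satisfied.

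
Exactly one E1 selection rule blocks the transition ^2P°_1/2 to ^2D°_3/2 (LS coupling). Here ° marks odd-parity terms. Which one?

parity

ΔS = 0: S: 1/2 → 1/2 — ok.
ΔJ = 0, ±1 (not J=0↔0): J: 1/2 → 3/2, ΔJ = +1 — ok.
Parity must change: odd → odd — fails.
ΔL = 0, ±1 (not L=0↔0): L: 1 → 2, ΔL = +1 — ok.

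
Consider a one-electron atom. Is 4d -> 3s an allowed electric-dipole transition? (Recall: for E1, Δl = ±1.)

forbidden

l: 2 → 0 (Δl = -2). Δl = ±1 violated.
The transition is electric-dipole forbidden.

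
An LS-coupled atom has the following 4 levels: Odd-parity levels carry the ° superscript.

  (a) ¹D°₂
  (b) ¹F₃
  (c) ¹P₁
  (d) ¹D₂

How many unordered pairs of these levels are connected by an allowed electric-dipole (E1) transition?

(a)–(b): allowed.
(a)–(c): allowed.
(a)–(d): allowed.
(b)–(c): forbidden (parity, ΔL, ΔJ).
(b)–(d): forbidden (parity).
(c)–(d): forbidden (parity).
Allowed pairs: 3 of 6.

3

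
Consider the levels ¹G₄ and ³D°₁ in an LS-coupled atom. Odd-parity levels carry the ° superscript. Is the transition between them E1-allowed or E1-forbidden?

Initial level: S=0, L=4, J=4, parity even. Final level: S=1, L=2, J=1, parity odd.
ΔS = 0: S: 0 → 1 — fails.
ΔL = 0, ±1 (not L=0↔0): L: 4 → 2, ΔL = -2 — fails.
ΔJ = 0, ±1 (not J=0↔0): J: 4 → 1, ΔJ = -3 — fails.
Parity must change: even → odd — passes.
Rule(s) violated: ΔS, ΔL, ΔJ.

forbidden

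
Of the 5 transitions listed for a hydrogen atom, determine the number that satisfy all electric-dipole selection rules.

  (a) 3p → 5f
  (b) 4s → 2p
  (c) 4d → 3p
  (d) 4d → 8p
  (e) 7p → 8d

4

(a) forbidden — Δl = +2 (E1 requires Δl = ±1)
(b) allowed
(c) allowed
(d) allowed
(e) allowed
Total allowed: 4 of 5.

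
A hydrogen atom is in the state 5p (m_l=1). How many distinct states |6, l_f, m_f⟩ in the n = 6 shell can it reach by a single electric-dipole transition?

4

E1 requires Δl = ±1, so l_f ∈ {0, 2}; with 0 ≤ l_f ≤ n_f−1 = 5, the allowed l_f values are {0, 2}.
For l_f = 0: m_f ∈ {m_i−1, m_i, m_i+1} ∩ [−0, 0] = {0} → 1 state.
For l_f = 2: m_f ∈ {m_i−1, m_i, m_i+1} ∩ [−2, 2] = {0, 1, 2} → 3 states.
Total: 4.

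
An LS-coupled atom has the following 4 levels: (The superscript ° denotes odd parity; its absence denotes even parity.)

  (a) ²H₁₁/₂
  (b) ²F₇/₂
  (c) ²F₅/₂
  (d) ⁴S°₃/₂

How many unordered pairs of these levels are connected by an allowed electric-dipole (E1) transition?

0

(a)–(b): forbidden (parity, ΔL, ΔJ).
(a)–(c): forbidden (parity, ΔL, ΔJ).
(a)–(d): forbidden (ΔS, ΔL, ΔJ).
(b)–(c): forbidden (parity).
(b)–(d): forbidden (ΔS, ΔL, ΔJ).
(c)–(d): forbidden (ΔS, ΔL).
Allowed pairs: 0 of 6.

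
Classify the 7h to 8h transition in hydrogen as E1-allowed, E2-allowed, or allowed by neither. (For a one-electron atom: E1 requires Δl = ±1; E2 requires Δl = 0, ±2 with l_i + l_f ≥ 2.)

Δl = 5 − 5 = +0; l_i + l_f = 10.
E1 (Δl = ±1): not satisfied.
E2 (Δl = 0,±2, l_i+l_f ≥ 2): satisfied.

E2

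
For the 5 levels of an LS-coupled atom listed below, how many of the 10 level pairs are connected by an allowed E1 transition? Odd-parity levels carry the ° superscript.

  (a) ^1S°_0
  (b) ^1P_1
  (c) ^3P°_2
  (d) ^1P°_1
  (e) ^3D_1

3

(a)–(b): allowed.
(a)–(c): forbidden (parity, ΔS, ΔJ).
(a)–(d): forbidden (parity).
(a)–(e): forbidden (ΔS, ΔL).
(b)–(c): forbidden (ΔS).
(b)–(d): allowed.
(b)–(e): forbidden (parity, ΔS).
(c)–(d): forbidden (parity, ΔS).
(c)–(e): allowed.
(d)–(e): forbidden (ΔS).
Allowed pairs: 3 of 10.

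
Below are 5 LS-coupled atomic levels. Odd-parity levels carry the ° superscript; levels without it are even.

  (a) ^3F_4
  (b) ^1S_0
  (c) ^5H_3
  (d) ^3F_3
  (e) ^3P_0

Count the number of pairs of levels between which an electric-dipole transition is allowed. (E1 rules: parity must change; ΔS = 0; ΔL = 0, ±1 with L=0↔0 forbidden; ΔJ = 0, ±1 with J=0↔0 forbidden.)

(a)–(b): forbidden (parity, ΔS, ΔL, ΔJ).
(a)–(c): forbidden (parity, ΔS, ΔL).
(a)–(d): forbidden (parity).
(a)–(e): forbidden (parity, ΔL, ΔJ).
(b)–(c): forbidden (parity, ΔS, ΔL, ΔJ).
(b)–(d): forbidden (parity, ΔS, ΔL, ΔJ).
(b)–(e): forbidden (parity, ΔS, ΔJ).
(c)–(d): forbidden (parity, ΔS, ΔL).
(c)–(e): forbidden (parity, ΔS, ΔL, ΔJ).
(d)–(e): forbidden (parity, ΔL, ΔJ).
Allowed pairs: 0 of 10.

0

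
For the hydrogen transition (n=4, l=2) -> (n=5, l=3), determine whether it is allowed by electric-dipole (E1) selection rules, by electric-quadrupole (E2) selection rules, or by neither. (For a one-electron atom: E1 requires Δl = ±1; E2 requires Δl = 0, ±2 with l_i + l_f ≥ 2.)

Δl = 3 − 2 = +1; l_i + l_f = 5.
E1 (Δl = ±1): satisfied.
E2 (Δl = 0,±2, l_i+l_f ≥ 2): not satisfied.

E1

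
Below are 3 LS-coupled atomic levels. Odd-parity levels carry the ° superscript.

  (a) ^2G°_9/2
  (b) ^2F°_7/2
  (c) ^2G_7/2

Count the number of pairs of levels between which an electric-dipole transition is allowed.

(a)–(b): forbidden (parity).
(a)–(c): allowed.
(b)–(c): allowed.
Allowed pairs: 2 of 3.

2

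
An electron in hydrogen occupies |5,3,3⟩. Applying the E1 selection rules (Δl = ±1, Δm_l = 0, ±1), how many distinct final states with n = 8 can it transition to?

E1 requires Δl = ±1, so l_f ∈ {2, 4}; with 0 ≤ l_f ≤ n_f−1 = 7, the allowed l_f values are {2, 4}.
For l_f = 2: m_f ∈ {m_i−1, m_i, m_i+1} ∩ [−2, 2] = {2} → 1 state.
For l_f = 4: m_f ∈ {m_i−1, m_i, m_i+1} ∩ [−4, 4] = {2, 3, 4} → 3 states.
Total: 4.

4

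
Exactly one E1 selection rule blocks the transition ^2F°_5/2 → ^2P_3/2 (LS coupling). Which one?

the ΔL = 0, ±1 rule

ΔS = 0: S: 1/2 → 1/2 — passes.
ΔJ = 0, ±1 (not J=0↔0): J: 5/2 → 3/2, ΔJ = -1 — passes.
ΔL = 0, ±1 (not L=0↔0): L: 3 → 1, ΔL = -2 — fails.
Parity must change: odd → even — passes.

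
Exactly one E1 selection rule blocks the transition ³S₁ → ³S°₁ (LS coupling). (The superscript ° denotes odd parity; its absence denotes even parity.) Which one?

Initial level: S=1, L=0, J=1, parity even. Final level: S=1, L=0, J=1, parity odd.
ΔL = 0, ±1 (not L=0↔0): L: 0 → 0, ΔL = +0 — fails.
Parity must change: even → odd — passes.
ΔJ = 0, ±1 (not J=0↔0): J: 1 → 1, ΔJ = +0 — passes.
ΔS = 0: S: 1 → 1 — passes.

the L=0 ↔ L=0 exclusion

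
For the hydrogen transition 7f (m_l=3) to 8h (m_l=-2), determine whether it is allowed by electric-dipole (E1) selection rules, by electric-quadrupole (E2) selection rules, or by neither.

neither

Δl = 5 − 3 = +2; l_i + l_f = 8.
Δm_l = -5.
E1 (Δl = ±1, |Δm_l| ≤ 1): not satisfied.
E2 (Δl = 0,±2, l_i+l_f ≥ 2, |Δm_l| ≤ 2): not satisfied.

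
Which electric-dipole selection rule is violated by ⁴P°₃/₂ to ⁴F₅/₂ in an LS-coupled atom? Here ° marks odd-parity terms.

Parity must change: odd → even — ✓.
ΔS = 0: S: 3/2 → 3/2 — ✓.
ΔL = 0, ±1 (not L=0↔0): L: 1 → 3, ΔL = +2 — ✗.
ΔJ = 0, ±1 (not J=0↔0): J: 3/2 → 5/2, ΔJ = +1 — ✓.

the ΔL = 0, ±1 rule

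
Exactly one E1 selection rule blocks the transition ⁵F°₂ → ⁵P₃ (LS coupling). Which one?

Initial level: S=2, L=3, J=2, parity odd. Final level: S=2, L=1, J=3, parity even.
ΔS = 0: S: 2 → 2 — ok.
ΔJ = 0, ±1 (not J=0↔0): J: 2 → 3, ΔJ = +1 — ok.
ΔL = 0, ±1 (not L=0↔0): L: 3 → 1, ΔL = -2 — fails.
Parity must change: odd → even — ok.

the ΔL = 0, ±1 rule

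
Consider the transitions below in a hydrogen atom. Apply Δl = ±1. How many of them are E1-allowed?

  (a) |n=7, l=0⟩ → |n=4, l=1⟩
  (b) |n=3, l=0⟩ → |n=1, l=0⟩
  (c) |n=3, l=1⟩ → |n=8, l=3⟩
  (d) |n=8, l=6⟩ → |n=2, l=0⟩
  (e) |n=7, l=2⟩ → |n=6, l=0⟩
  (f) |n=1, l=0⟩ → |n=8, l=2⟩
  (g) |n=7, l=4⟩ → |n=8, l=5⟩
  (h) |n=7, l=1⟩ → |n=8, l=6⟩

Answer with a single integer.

2

(a) allowed
(b) forbidden — Δl = +0 (E1 requires Δl = ±1)
(c) forbidden — Δl = +2 (E1 requires Δl = ±1)
(d) forbidden — Δl = -6 (E1 requires Δl = ±1)
(e) forbidden — Δl = -2 (E1 requires Δl = ±1)
(f) forbidden — Δl = +2 (E1 requires Δl = ±1)
(g) allowed
(h) forbidden — Δl = +5 (E1 requires Δl = ±1)
Total allowed: 2 of 8.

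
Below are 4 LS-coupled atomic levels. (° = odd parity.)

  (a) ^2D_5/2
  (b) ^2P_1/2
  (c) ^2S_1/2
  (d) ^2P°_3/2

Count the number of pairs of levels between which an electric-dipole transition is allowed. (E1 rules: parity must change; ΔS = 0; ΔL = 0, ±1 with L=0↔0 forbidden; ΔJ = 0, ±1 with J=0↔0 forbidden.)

3

(a)–(b): forbidden (parity, ΔJ).
(a)–(c): forbidden (parity, ΔL, ΔJ).
(a)–(d): allowed.
(b)–(c): forbidden (parity).
(b)–(d): allowed.
(c)–(d): allowed.
Allowed pairs: 3 of 6.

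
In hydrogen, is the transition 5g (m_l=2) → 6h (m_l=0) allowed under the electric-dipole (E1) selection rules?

forbidden

Δl = 5 − 4 = +1; the E1 rule Δl = ±1 is passes.
Δm_l = 0 − (2) = -2. E1 requires Δm_l = 0, ±1: fails.
The transition is electric-dipole forbidden.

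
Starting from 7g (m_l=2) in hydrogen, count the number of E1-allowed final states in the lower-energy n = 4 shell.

3

E1 requires Δl = ±1, so l_f ∈ {3, 5}; with 0 ≤ l_f ≤ n_f−1 = 3, the allowed l_f values are {3}.
For l_f = 3: m_f ∈ {m_i−1, m_i, m_i+1} ∩ [−3, 3] = {1, 2, 3} → 3 states.
Total: 3.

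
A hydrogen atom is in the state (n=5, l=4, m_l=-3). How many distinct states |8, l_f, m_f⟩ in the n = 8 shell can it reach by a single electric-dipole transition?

E1 requires Δl = ±1, so l_f ∈ {3, 5}; with 0 ≤ l_f ≤ n_f−1 = 7, the allowed l_f values are {3, 5}.
For l_f = 3: m_f ∈ {m_i−1, m_i, m_i+1} ∩ [−3, 3] = {-3, -2} → 2 states.
For l_f = 5: m_f ∈ {m_i−1, m_i, m_i+1} ∩ [−5, 5] = {-4, -3, -2} → 3 states.
Total: 5.

5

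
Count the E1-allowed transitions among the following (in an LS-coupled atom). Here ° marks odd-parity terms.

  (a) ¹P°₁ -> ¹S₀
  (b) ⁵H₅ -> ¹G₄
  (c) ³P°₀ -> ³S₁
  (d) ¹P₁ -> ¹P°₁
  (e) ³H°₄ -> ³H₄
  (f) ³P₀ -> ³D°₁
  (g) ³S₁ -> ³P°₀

6

(a) allowed
(b) forbidden (parity, ΔS fail)
(c) allowed
(d) allowed
(e) allowed
(f) allowed
(g) allowed
Total allowed: 6 of 7.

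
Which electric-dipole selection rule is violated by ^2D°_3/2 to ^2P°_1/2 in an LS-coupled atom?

parity

ΔS = 0: S: 1/2 → 1/2 — ✓.
Parity must change: odd → odd — ✗.
ΔJ = 0, ±1 (not J=0↔0): J: 3/2 → 1/2, ΔJ = -1 — ✓.
ΔL = 0, ±1 (not L=0↔0): L: 2 → 1, ΔL = -1 — ✓.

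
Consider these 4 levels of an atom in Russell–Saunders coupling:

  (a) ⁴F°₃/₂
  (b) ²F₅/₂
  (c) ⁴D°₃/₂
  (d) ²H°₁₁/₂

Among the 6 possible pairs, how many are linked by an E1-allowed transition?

0

(a)–(b): forbidden (ΔS).
(a)–(c): forbidden (parity).
(a)–(d): forbidden (parity, ΔS, ΔL, ΔJ).
(b)–(c): forbidden (ΔS).
(b)–(d): forbidden (ΔL, ΔJ).
(c)–(d): forbidden (parity, ΔS, ΔL, ΔJ).
Allowed pairs: 0 of 6.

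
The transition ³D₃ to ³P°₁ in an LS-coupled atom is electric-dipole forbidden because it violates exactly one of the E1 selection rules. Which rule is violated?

ΔL = 0, ±1 (not L=0↔0): L: 2 → 1, ΔL = -1 — satisfied.
Parity must change: even → odd — satisfied.
ΔS = 0: S: 1 → 1 — satisfied.
ΔJ = 0, ±1 (not J=0↔0): J: 3 → 1, ΔJ = -2 — violated.

the ΔJ = 0, ±1 rule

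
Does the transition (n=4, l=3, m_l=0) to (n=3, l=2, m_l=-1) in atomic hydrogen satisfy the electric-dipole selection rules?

Δl = 2 − 3 = -1; the E1 rule Δl = ±1 is ✓.
Δm_l = -1 − (0) = -1. E1 requires Δm_l = 0, ±1: ✓.
All E1 selection rules are satisfied.

allowed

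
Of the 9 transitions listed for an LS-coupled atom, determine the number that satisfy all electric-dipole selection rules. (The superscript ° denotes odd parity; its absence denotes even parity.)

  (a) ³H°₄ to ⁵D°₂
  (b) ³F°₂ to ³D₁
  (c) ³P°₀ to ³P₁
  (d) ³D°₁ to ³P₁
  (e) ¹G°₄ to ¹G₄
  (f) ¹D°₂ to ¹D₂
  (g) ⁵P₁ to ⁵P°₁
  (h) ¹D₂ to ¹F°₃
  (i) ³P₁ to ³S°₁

(a) forbidden (parity, ΔS, ΔL, ΔJ fail)
(b) allowed
(c) allowed
(d) allowed
(e) allowed
(f) allowed
(g) allowed
(h) allowed
(i) allowed
Total allowed: 8 of 9.

8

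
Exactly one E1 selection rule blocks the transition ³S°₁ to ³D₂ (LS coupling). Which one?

the ΔL = 0, ±1 rule

Parity must change: odd → even — passes.
ΔS = 0: S: 1 → 1 — passes.
ΔL = 0, ±1 (not L=0↔0): L: 0 → 2, ΔL = +2 — fails.
ΔJ = 0, ±1 (not J=0↔0): J: 1 → 2, ΔJ = +1 — passes.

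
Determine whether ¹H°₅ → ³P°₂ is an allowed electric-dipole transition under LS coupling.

Reading off the term symbols: S 0→1, L 5→1, J 5→2, parity odd→odd.
Parity must change: odd → odd — fails.
ΔL = 0, ±1 (not L=0↔0): L: 5 → 1, ΔL = -4 — fails.
ΔJ = 0, ±1 (not J=0↔0): J: 5 → 2, ΔJ = -3 — fails.
ΔS = 0: S: 0 → 1 — fails.
Rule(s) violated: parity, ΔS, ΔL, ΔJ.

forbidden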